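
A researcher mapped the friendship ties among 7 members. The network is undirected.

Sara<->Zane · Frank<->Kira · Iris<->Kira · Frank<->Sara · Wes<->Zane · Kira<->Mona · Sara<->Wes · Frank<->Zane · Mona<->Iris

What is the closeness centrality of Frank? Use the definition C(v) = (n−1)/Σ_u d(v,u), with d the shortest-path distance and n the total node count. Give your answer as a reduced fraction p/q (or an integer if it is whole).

Distances from Frank: Iris:2, Kira:1, Mona:2, Sara:1, Wes:2, Zane:1. Sum = 9.
n = 7, so closeness = 6/9 = 2/3.

2/3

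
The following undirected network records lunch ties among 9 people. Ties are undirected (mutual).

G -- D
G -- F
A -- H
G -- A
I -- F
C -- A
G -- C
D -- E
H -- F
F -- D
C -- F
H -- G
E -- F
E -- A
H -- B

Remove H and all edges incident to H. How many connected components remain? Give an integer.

2

Without H, the remaining ties split the others into: {A, C, D, E, F, G, I}; {B}.
That's 2 separate components.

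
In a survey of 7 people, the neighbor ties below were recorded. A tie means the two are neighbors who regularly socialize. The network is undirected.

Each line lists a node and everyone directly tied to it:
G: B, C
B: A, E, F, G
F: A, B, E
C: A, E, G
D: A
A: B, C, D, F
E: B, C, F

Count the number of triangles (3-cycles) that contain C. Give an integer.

C's neighbors are A, E, and G, but none of them are tied to each other, so no triangle contains C.

0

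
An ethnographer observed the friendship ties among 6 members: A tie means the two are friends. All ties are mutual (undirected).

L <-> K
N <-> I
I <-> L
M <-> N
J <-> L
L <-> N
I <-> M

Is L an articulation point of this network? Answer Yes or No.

Yes

Removing L leaves {J} with no path to {I, M, and N}, so the network splits into 3 components. L is a cut vertex.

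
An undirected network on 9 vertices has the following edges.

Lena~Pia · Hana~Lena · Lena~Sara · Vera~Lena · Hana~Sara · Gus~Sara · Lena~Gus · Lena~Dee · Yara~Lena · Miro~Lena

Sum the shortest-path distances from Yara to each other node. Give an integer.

15

Distances from Yara: Dee:2, Gus:2, Hana:2, Lena:1, Miro:2, Pia:2, Sara:2, Vera:2.
Sum = 2 + 2 + 2 + 1 + 2 + 2 + 2 + 2 = 15.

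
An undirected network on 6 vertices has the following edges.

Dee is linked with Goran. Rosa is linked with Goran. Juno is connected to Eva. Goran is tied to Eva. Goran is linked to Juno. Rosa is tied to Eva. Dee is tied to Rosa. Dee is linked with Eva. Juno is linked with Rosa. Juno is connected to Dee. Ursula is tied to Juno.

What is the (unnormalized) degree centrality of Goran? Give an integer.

4

Goran is directly tied to Dee, Eva, Juno, and Rosa. That is 4 neighbors, so the degree of Goran is 4.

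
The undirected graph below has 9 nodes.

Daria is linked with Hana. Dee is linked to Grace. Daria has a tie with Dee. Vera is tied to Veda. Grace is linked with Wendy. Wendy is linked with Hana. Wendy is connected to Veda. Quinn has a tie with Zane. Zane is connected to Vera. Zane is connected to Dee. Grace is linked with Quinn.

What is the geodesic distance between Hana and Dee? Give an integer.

2

One shortest route is Hana – Daria – Dee, which uses 2 edges, and Hana and Dee are not directly tied, so nothing shorter exists. So d(Hana,Dee) = 2.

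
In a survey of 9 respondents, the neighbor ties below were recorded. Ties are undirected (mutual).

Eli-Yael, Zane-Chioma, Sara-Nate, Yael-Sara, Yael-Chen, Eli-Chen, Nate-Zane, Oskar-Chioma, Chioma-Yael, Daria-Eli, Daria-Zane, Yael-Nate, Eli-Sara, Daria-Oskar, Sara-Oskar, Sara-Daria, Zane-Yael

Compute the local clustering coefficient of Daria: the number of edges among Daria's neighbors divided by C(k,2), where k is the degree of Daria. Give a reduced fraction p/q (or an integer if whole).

1/3

Daria's neighbors: Eli, Oskar, Sara, and Zane (k = 4).
Possible neighbor pairs: C(4,2) = 6. Edges among them: Eli–Sara, Oskar–Sara → e = 2.
Clustering(Daria) = 2/6 = 1/3.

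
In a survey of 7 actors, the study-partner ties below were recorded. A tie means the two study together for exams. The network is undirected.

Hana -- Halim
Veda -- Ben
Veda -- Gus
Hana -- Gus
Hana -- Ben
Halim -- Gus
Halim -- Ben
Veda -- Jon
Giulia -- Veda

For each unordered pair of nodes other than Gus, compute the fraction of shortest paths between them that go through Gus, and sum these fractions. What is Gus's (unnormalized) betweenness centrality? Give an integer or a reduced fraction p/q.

3

Pairs whose geodesics pass through Gus — Hana–Giulia: 1/2; Hana–Veda: 1/2; Hana–Jon: 1/2; Halim–Giulia: 1/2; Halim–Veda: 1/2; Halim–Jon: 1/2.
All other pairs contribute 0.
Summing the contributions gives betweenness(Gus) = 3.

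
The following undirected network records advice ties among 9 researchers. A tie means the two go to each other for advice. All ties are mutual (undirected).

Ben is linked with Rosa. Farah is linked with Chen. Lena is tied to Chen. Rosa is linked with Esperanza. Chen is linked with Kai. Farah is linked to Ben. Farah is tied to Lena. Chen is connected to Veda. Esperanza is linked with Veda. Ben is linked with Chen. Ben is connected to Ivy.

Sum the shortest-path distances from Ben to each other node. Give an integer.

Distances from Ben: Chen:1, Esperanza:2, Farah:1, Ivy:1, Kai:2, Lena:2, Rosa:1, Veda:2.
Sum = 1 + 2 + 1 + 1 + 2 + 2 + 1 + 2 = 12.

12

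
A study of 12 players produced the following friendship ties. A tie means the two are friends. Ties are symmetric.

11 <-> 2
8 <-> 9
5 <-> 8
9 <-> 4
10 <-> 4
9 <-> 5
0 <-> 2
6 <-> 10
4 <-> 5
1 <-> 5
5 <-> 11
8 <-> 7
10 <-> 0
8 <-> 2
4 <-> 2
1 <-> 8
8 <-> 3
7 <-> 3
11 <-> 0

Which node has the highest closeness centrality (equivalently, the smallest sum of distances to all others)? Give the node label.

5

Farness (sum of distances to all others) for each node — 0:23, 1:24, 2:19, 3:28, 4:20, 5:18, 6:35, 7:28, 8:19, 9:21, 10:25, 11:22.
The smallest farness is 18, for 5, so 5 has the highest closeness.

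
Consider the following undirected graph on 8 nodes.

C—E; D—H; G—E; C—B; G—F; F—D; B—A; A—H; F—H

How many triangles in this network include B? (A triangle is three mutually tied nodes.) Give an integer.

0

B's neighbors are A and C, but none of them are tied to each other, so no triangle contains B.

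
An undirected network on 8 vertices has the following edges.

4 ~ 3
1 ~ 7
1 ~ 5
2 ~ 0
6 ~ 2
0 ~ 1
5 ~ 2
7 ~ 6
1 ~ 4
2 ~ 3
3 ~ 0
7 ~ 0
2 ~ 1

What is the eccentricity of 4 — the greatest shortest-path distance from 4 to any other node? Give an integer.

Distances from 4: 0:2, 1:1, 2:2, 3:1, 5:2, 6:3, 7:2.
The largest is 3 (to 6), so the eccentricity of 4 is 3.

3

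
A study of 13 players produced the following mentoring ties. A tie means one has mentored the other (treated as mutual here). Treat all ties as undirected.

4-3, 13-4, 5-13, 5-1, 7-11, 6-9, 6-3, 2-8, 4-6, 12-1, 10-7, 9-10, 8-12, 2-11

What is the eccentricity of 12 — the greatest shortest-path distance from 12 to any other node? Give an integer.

6

Distances from 12: 1:1, 2:2, 3:5, 4:4, 5:2, 6:5, 7:4, 8:1, 9:6, 10:5, 11:3, 13:3.
The largest is 6 (to 9), so the eccentricity of 12 is 6.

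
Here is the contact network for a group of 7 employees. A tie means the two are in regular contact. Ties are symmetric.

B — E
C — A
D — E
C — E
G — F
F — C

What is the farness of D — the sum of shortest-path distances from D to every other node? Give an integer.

15

Distances from D: A:3, B:2, C:2, E:1, F:3, G:4.
Sum = 3 + 2 + 2 + 1 + 3 + 4 = 15.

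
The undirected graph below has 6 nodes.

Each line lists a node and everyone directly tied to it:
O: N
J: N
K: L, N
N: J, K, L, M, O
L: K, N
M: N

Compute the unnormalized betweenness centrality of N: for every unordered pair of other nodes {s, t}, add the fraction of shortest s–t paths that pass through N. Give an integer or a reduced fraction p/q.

9

Pairs whose geodesics pass through N — O–L: 1; O–K: 1; O–M: 1; O–J: 1; L–M: 1; L–J: 1; K–M: 1; K–J: 1; M–J: 1.
All other pairs contribute 0.
Summing the contributions gives betweenness(N) = 9.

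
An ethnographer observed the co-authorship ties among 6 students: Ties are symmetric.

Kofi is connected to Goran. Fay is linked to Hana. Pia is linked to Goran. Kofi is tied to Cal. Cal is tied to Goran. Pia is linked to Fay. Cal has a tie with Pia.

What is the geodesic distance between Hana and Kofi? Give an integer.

4

One shortest route is Hana – Fay – Pia – Goran – Kofi, which uses 4 edges, and at distance 3 from Hana we only reach {Cal, Goran}, which does not include Kofi. So d(Hana,Kofi) = 4.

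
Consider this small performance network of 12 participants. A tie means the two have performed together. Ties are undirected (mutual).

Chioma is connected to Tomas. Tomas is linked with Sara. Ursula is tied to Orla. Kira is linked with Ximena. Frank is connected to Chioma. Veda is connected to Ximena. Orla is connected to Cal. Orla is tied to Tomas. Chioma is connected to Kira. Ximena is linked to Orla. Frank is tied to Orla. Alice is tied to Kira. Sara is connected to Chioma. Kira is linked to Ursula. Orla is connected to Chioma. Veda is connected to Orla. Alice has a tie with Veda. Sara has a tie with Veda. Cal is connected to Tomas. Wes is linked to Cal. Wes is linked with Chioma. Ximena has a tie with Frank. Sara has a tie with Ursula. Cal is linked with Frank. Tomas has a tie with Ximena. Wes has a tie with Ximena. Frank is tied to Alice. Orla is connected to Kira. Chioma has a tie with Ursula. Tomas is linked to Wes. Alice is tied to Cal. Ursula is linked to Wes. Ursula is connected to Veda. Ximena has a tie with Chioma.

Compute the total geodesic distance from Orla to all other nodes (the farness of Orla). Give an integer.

14

Distances from Orla: Alice:2, Cal:1, Chioma:1, Frank:1, Kira:1, Sara:2, Tomas:1, Ursula:1, Veda:1, Wes:2, Ximena:1.
Sum = 2 + 1 + 1 + 1 + 1 + 2 + 1 + 1 + 1 + 2 + 1 = 14.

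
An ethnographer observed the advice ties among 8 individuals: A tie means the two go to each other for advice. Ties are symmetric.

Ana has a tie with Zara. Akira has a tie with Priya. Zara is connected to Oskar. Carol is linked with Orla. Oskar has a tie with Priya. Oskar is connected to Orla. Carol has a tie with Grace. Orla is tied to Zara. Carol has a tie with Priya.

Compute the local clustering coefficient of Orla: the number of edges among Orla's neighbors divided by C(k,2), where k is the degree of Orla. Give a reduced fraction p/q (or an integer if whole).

Orla's neighbors: Carol, Oskar, and Zara (k = 3).
Possible neighbor pairs: C(3,2) = 3. Edges among them: Oskar–Zara → e = 1.
Clustering(Orla) = 1/3.

1/3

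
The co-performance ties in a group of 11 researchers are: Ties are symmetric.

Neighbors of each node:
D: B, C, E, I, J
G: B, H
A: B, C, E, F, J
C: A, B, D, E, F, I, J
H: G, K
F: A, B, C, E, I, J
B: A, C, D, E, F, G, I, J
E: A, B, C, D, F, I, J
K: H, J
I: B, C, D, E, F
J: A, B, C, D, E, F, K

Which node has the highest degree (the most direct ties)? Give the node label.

B

Degrees — A:5, B:8, C:7, D:5, E:7, F:6, G:2, H:2, I:5, J:7, K:2.
The maximum is 8, attained only by B.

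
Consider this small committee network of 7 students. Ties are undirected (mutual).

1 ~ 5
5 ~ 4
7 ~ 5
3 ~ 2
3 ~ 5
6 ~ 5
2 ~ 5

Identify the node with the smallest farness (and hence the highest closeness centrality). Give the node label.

Farness (sum of distances to all others) for each node — 1:11, 2:10, 3:10, 4:11, 5:6, 6:11, 7:11.
The smallest farness is 6, for 5, so 5 has the highest closeness.

5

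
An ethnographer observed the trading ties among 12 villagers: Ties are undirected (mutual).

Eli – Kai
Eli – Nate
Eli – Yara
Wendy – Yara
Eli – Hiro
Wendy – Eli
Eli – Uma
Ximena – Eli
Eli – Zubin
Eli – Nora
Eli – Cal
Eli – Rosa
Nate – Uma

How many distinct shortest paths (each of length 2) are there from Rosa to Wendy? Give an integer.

The shortest distance is 2, and the only length-2 path is Rosa–Eli–Wendy. So there is exactly 1 shortest path.

1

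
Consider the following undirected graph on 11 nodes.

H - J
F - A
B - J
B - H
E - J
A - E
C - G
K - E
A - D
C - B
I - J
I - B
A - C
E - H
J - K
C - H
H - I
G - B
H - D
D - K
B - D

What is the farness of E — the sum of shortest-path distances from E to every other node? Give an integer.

Distances from E: A:1, B:2, C:2, D:2, F:2, G:3, H:1, I:2, J:1, K:1.
Sum = 1 + 2 + 2 + 2 + 2 + 3 + 1 + 2 + 1 + 1 = 17.

17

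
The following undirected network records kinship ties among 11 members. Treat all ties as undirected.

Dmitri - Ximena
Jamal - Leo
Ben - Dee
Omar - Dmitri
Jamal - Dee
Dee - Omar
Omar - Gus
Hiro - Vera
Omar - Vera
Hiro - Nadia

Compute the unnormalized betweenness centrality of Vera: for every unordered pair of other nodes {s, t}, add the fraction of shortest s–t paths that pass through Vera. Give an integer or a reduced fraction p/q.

16

Pairs whose geodesics pass through Vera — Ximena–Nadia: 1; Ximena–Hiro: 1; Dee–Nadia: 1; Dee–Hiro: 1; Ben–Nadia: 1; Ben–Hiro: 1; Dmitri–Nadia: 1; Dmitri–Hiro: 1; Jamal–Nadia: 1; Jamal–Hiro: 1; Omar–Nadia: 1; Omar–Hiro: 1; Gus–Nadia: 1; Gus–Hiro: 1 … (+2 more pairs).
All other pairs contribute 0.
Summing the contributions gives betweenness(Vera) = 16.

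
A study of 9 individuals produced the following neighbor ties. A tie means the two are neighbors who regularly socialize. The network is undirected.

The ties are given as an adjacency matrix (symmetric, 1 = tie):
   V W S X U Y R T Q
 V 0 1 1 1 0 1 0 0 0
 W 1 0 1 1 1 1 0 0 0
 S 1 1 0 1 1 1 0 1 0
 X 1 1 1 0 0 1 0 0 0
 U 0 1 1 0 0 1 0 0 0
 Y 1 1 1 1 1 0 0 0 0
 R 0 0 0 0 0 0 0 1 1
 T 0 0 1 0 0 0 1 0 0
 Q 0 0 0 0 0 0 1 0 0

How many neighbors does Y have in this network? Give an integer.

Y is directly tied to S, U, V, W, and X. That is 5 neighbors, so the degree of Y is 5.

5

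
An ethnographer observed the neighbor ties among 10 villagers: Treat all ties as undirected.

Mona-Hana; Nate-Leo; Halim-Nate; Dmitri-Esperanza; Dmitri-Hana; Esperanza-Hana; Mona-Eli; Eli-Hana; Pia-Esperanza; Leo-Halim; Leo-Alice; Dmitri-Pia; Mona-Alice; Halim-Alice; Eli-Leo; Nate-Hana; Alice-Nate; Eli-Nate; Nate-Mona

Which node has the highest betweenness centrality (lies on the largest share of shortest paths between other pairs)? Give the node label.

Hana

Unnormalized betweenness of each node: Alice:5/6, Dmitri:7/2, Eli:7/3, Esperanza:7/2, Halim:0, Hana:18, Leo:5/6, Mona:7/3, Nate:29/3, Pia:0.
Hana has the largest value, 18, making it the main broker — the node through which the most shortest paths run.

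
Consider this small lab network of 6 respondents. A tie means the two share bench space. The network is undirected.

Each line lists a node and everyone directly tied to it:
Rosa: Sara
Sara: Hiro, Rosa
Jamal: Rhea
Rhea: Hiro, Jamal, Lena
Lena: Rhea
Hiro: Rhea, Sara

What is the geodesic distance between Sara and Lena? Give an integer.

3

One shortest route is Sara – Hiro – Rhea – Lena, which uses 3 edges, and at distance 2 from Sara we only reach {Rhea}, which does not include Lena. So d(Sara,Lena) = 3.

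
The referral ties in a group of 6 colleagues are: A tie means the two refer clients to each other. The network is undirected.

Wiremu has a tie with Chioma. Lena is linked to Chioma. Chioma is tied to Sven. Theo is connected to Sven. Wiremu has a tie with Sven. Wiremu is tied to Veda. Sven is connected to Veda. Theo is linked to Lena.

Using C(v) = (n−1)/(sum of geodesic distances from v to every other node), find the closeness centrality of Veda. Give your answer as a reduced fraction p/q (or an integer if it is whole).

Distances from Veda: Chioma:2, Lena:3, Sven:1, Theo:2, Wiremu:1. Sum = 9.
n = 6, so closeness = 5/9.

5/9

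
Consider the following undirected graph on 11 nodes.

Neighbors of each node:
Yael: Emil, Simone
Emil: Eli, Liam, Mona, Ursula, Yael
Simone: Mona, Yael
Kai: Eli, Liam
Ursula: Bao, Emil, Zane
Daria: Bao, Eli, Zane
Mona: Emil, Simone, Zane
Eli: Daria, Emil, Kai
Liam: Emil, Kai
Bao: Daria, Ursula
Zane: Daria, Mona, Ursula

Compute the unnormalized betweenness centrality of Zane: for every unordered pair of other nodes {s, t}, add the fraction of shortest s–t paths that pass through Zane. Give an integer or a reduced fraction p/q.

Pairs whose geodesics pass through Zane — Daria–Ursula: 1/2; Daria–Mona: 1; Daria–Simone: 1; Bao–Mona: 2/3; Bao–Simone: 2/4; Ursula–Mona: 1/2; Ursula–Simone: 1/3.
All other pairs contribute 0.
Summing the contributions gives betweenness(Zane) = 9/2.

9/2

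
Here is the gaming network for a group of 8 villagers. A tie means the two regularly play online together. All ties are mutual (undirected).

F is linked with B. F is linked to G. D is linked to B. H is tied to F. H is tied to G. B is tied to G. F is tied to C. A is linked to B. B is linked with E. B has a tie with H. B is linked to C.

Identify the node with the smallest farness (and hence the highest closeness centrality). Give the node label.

B

Farness (sum of distances to all others) for each node — A:13, B:7, C:12, D:13, E:13, F:10, G:11, H:11.
The smallest farness is 7, for B, so B has the highest closeness.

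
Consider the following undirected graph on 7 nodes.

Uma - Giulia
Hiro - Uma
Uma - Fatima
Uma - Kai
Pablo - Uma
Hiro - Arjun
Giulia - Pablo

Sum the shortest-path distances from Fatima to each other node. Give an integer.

Distances from Fatima: Arjun:3, Giulia:2, Hiro:2, Kai:2, Pablo:2, Uma:1.
Sum = 3 + 2 + 2 + 2 + 2 + 1 = 12.

12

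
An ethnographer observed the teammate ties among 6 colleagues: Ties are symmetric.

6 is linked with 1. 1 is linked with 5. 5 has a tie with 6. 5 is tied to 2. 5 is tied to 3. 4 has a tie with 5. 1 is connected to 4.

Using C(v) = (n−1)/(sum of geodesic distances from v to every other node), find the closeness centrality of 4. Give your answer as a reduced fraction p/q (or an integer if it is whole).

Distances from 4: 1:1, 2:2, 3:2, 5:1, 6:2. Sum = 8.
n = 6, so closeness = 5/8.

5/8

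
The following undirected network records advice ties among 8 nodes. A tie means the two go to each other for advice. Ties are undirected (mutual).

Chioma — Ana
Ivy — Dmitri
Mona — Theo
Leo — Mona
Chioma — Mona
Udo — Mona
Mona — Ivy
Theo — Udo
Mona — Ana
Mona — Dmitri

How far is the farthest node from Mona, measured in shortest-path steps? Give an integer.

1

Distances from Mona: Ana:1, Chioma:1, Dmitri:1, Ivy:1, Leo:1, Theo:1, Udo:1.
The largest is 1 (to Theo, Udo, Ivy, Dmitri, Leo, Chioma, and Ana), so the eccentricity of Mona is 1.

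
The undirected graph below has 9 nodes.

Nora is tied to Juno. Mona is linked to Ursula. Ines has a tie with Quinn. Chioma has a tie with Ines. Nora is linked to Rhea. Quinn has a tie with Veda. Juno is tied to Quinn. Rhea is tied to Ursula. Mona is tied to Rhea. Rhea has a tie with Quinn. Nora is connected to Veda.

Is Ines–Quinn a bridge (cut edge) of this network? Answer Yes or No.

Without the Ines–Quinn edge there is no alternate route between Ines and Quinn, so the network disconnects. It is a bridge.

Yes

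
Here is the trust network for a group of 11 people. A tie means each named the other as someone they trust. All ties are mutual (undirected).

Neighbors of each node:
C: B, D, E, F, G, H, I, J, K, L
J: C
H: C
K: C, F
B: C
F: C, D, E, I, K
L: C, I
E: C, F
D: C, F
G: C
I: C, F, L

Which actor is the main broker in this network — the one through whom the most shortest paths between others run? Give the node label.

C

Unnormalized betweenness of each node: B:0, C:73/2, D:0, E:0, F:3, G:0, H:0, I:1/2, J:0, K:0, L:0.
C has the largest value, 73/2, making it the main broker — the node through which the most shortest paths run.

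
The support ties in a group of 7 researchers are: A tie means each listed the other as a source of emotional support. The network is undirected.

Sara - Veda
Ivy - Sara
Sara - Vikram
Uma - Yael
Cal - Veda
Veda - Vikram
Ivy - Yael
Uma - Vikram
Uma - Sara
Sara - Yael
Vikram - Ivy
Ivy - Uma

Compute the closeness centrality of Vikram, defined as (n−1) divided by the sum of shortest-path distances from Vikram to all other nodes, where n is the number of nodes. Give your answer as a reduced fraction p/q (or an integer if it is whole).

Distances from Vikram: Cal:2, Ivy:1, Sara:1, Uma:1, Veda:1, Yael:2. Sum = 8.
n = 7, so closeness = 6/8 = 3/4.

3/4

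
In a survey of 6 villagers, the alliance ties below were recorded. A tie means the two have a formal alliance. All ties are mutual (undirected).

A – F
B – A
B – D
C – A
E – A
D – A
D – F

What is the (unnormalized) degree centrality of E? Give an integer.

E is directly tied to A. That is 1 neighbor, so the degree of E is 1.

1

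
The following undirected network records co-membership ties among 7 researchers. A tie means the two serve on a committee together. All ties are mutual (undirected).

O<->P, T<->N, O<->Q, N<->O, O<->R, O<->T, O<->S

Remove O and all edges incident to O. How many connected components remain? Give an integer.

5

Without O, the remaining ties split the others into: {N, T}; {Q}; {P}; {S}; {R}.
That's 5 separate components.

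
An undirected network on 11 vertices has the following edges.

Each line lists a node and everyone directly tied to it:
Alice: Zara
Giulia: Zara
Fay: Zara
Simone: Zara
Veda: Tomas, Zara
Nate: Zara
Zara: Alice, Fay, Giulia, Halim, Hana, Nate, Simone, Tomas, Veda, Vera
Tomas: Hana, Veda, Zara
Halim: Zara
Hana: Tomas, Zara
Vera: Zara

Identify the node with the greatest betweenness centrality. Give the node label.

Unnormalized betweenness of each node: Alice:0, Fay:0, Giulia:0, Halim:0, Hana:0, Nate:0, Simone:0, Tomas:1/2, Veda:0, Vera:0, Zara:85/2.
Zara has the largest value, 85/2, making it the main broker — the node through which the most shortest paths run.

Zara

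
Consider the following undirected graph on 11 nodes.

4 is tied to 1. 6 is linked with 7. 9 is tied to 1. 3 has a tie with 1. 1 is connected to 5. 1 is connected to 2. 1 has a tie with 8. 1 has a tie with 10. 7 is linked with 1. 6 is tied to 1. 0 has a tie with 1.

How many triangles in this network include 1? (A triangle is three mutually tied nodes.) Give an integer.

1

1's neighbors: 0, 2, 3, 4, 5, 6, 7, 8, 9, and 10.
Neighbor pairs that are themselves tied: 1–6–7. Each forms one triangle with 1, for 1 in total.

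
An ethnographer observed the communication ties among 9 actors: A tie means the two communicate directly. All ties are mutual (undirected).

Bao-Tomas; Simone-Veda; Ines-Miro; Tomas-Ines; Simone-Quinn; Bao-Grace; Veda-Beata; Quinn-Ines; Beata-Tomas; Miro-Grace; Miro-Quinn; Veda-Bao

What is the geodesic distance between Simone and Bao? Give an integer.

2

One shortest route is Simone – Veda – Bao, which uses 2 edges, and Simone and Bao are not directly tied, so nothing shorter exists. So d(Simone,Bao) = 2.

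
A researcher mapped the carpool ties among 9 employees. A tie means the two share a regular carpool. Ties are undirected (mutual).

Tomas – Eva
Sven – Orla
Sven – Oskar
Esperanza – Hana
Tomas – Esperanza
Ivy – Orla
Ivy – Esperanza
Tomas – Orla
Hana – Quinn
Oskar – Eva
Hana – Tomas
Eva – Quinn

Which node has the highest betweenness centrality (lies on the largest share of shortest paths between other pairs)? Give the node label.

Tomas

Unnormalized betweenness of each node: Esperanza:3, Eva:6, Hana:3, Ivy:1, Orla:6, Oskar:2, Quinn:1, Sven:2, Tomas:9.
Tomas has the largest value, 9, making it the main broker — the node through which the most shortest paths run.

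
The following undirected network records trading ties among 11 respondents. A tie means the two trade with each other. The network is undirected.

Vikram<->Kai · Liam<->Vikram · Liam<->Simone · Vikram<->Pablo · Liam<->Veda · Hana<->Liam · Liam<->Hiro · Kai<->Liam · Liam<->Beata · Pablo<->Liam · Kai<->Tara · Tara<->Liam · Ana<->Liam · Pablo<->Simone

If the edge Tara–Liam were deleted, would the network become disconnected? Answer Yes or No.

No

Even without that edge, Tara still reaches Liam via Tara – Kai – Liam, so the network stays connected. Not a bridge.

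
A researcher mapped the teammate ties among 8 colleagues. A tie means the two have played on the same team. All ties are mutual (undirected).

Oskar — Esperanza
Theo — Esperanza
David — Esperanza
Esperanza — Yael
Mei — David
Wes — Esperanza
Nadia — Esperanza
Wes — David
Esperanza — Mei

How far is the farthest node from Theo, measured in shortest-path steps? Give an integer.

Distances from Theo: David:2, Esperanza:1, Mei:2, Nadia:2, Oskar:2, Wes:2, Yael:2.
The largest is 2 (to David, Mei, Nadia, Oskar, Yael, and Wes), so the eccentricity of Theo is 2.

2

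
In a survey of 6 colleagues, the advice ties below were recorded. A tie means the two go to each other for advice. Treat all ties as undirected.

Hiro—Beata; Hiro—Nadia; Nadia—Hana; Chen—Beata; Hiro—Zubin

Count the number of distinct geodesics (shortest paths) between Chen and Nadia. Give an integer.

The shortest distance is 3, and the only length-3 path is Chen–Beata–Hiro–Nadia. So there is exactly 1 shortest path.

1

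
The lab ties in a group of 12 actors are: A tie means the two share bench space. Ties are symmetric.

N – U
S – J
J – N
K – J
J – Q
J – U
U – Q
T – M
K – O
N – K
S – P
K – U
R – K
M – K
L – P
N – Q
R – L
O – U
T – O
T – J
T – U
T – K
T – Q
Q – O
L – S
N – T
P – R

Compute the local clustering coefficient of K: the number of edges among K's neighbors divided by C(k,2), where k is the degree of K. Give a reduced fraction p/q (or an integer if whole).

K's neighbors: J, M, N, O, R, T, and U (k = 7).
Possible neighbor pairs: C(7,2) = 21. Edges among them: J–N, J–T, J–U, M–T, N–T, N–U, O–T, O–U, T–U → e = 9.
Clustering(K) = 9/21 = 3/7.

3/7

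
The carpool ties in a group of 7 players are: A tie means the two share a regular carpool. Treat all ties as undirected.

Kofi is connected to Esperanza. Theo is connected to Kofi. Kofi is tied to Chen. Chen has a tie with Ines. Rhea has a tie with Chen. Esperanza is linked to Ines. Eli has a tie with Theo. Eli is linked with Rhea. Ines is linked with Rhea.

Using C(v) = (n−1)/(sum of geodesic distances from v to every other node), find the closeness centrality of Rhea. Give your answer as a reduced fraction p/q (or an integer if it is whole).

2/3

Distances from Rhea: Chen:1, Eli:1, Esperanza:2, Ines:1, Kofi:2, Theo:2. Sum = 9.
n = 7, so closeness = 6/9 = 2/3.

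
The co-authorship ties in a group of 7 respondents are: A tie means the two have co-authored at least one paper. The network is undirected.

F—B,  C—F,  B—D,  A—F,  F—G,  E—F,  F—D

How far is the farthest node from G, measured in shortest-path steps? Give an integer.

Distances from G: A:2, B:2, C:2, D:2, E:2, F:1.
The largest is 2 (to E, A, B, D, and C), so the eccentricity of G is 2.

2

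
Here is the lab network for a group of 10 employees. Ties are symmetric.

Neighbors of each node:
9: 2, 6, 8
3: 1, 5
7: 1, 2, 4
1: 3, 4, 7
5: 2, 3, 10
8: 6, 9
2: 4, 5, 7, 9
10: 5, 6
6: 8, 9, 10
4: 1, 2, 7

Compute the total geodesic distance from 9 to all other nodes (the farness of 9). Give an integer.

Distances from 9: 1:3, 2:1, 3:3, 4:2, 5:2, 6:1, 7:2, 8:1, 10:2.
Sum = 3 + 1 + 3 + 2 + 2 + 1 + 2 + 1 + 2 = 17.

17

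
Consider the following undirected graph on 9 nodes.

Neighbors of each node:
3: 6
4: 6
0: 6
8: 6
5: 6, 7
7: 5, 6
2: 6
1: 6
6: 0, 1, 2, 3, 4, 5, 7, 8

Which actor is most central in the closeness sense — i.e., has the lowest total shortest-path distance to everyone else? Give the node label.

Farness (sum of distances to all others) for each node — 0:15, 1:15, 2:15, 3:15, 4:15, 5:14, 6:8, 7:14, 8:15.
The smallest farness is 8, for 6, so 6 has the highest closeness.

6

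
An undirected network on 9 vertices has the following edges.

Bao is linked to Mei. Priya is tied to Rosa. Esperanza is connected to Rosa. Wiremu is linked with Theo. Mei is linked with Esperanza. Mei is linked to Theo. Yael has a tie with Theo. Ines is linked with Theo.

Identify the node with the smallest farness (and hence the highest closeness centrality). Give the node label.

Farness (sum of distances to all others) for each node — Bao:21, Esperanza:17, Ines:22, Mei:14, Priya:29, Rosa:22, Theo:15, Wiremu:22, Yael:22.
The smallest farness is 14, for Mei, so Mei has the highest closeness.

Mei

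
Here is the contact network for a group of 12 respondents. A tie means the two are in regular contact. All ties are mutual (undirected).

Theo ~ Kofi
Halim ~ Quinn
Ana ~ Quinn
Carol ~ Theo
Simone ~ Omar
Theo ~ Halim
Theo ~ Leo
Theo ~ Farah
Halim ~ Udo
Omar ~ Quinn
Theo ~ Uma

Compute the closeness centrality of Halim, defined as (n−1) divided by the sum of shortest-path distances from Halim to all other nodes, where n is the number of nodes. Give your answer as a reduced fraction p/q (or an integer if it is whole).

Distances from Halim: Ana:2, Carol:2, Farah:2, Kofi:2, Leo:2, Omar:2, Quinn:1, Simone:3, Theo:1, Udo:1, Uma:2. Sum = 20.
n = 12, so closeness = 11/20.

11/20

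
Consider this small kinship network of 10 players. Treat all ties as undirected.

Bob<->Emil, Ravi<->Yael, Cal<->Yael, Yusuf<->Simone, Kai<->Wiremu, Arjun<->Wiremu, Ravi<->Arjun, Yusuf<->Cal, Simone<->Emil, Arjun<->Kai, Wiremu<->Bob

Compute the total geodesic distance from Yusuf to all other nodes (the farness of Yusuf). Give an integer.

Distances from Yusuf: Arjun:4, Bob:3, Cal:1, Emil:2, Kai:5, Ravi:3, Simone:1, Wiremu:4, Yael:2.
Sum = 4 + 3 + 1 + 2 + 5 + 3 + 1 + 4 + 2 = 25.

25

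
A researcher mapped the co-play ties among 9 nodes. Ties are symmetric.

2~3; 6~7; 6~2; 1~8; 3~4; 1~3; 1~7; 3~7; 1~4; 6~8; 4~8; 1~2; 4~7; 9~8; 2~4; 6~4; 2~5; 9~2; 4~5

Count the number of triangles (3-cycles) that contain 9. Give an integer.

0

9's neighbors are 2 and 8, but none of them are tied to each other, so no triangle contains 9.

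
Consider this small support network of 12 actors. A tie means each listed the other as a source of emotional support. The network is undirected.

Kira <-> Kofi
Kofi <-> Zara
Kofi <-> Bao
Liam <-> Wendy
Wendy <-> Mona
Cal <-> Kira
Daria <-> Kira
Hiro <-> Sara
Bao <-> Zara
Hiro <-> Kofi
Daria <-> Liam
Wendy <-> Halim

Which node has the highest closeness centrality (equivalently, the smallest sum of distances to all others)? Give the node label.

Farness (sum of distances to all others) for each node — Bao:36, Cal:35, Daria:27, Halim:47, Hiro:35, Kira:25, Kofi:27, Liam:31, Mona:47, Sara:45, Wendy:37, Zara:36.
The smallest farness is 25, for Kira, so Kira has the highest closeness.

Kira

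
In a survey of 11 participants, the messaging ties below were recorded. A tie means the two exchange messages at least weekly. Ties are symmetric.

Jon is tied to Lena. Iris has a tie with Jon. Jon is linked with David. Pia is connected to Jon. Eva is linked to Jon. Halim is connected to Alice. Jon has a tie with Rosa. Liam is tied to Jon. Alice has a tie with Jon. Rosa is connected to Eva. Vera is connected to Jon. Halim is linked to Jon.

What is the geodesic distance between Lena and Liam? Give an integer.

One shortest route is Lena – Jon – Liam, which uses 2 edges, and Lena and Liam are not directly tied, so nothing shorter exists. So d(Lena,Liam) = 2.

2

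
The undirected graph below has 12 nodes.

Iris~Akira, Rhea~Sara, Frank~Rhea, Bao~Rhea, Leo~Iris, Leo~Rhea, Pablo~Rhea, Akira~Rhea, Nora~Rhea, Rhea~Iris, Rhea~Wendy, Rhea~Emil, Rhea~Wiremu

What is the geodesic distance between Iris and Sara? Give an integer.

One shortest route is Iris – Rhea – Sara, which uses 2 edges, and Iris and Sara are not directly tied, so nothing shorter exists. So d(Iris,Sara) = 2.

2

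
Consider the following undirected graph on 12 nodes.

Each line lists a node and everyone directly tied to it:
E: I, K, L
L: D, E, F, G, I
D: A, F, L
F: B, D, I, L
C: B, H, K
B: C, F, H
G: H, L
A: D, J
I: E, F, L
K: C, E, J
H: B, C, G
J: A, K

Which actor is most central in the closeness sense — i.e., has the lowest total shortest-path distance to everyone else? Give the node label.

L

Farness (sum of distances to all others) for each node — A:27, B:22, C:23, D:22, E:22, F:20, G:24, H:25, I:23, J:27, K:22, L:19.
The smallest farness is 19, for L, so L has the highest closeness.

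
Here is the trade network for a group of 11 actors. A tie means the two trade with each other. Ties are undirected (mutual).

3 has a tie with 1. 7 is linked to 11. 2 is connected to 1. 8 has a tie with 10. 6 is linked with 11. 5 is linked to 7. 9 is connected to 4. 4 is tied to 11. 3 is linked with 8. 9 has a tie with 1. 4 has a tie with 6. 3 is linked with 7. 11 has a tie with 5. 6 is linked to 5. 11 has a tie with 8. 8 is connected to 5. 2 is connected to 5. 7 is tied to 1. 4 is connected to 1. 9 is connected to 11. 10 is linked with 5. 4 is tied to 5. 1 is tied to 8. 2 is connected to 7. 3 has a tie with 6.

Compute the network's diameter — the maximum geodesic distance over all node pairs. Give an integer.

Eccentricity of each node (its greatest distance to any other): 1:2, 2:2, 3:2, 4:2, 5:2, 6:2, 7:2, 8:2, 9:3, 10:3, 11:2.
The maximum eccentricity is 3, realized for instance by the pair 10–9 via 10 – 8 – 1 – 9. So the diameter is 3.

3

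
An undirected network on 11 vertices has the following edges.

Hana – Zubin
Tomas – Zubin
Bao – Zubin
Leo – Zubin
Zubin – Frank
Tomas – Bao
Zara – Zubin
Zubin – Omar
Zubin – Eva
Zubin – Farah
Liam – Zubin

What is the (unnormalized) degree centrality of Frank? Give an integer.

Frank is directly tied to Zubin. That is 1 neighbor, so the degree of Frank is 1.

1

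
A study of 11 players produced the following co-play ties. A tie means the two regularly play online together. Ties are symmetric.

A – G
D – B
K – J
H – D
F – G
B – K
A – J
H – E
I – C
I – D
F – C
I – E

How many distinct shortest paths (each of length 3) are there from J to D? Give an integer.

The shortest distance is 3, and the only length-3 path is J–K–B–D. So there is exactly 1 shortest path.

1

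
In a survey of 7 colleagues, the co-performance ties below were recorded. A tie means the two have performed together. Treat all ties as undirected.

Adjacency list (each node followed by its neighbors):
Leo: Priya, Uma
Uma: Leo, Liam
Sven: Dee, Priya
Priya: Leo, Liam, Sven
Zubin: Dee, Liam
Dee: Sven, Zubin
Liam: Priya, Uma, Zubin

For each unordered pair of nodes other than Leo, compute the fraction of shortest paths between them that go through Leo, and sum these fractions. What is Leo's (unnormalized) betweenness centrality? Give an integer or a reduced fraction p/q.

1

Pairs whose geodesics pass through Leo — Uma–Priya: 1/2; Uma–Sven: 1/2.
All other pairs contribute 0.
Summing the contributions gives betweenness(Leo) = 1.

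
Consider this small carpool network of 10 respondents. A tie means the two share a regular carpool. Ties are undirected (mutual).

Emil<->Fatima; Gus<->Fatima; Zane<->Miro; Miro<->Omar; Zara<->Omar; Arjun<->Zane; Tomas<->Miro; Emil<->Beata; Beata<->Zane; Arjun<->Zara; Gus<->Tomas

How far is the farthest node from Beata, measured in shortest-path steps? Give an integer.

Distances from Beata: Arjun:2, Emil:1, Fatima:2, Gus:3, Miro:2, Omar:3, Tomas:3, Zane:1, Zara:3.
The largest is 3 (to Zara, Omar, Tomas, and Gus), so the eccentricity of Beata is 3.

3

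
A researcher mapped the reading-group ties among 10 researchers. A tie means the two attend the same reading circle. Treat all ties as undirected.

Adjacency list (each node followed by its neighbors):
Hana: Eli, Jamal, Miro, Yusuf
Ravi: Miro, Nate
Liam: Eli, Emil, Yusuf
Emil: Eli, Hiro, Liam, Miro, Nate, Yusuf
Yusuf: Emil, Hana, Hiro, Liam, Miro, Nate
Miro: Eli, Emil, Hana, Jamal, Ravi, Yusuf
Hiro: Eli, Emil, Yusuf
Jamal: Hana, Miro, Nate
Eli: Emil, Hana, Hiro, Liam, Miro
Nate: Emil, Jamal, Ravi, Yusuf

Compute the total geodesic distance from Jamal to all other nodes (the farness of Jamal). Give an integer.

Distances from Jamal: Eli:2, Emil:2, Hana:1, Hiro:3, Liam:3, Miro:1, Nate:1, Ravi:2, Yusuf:2.
Sum = 2 + 2 + 1 + 3 + 3 + 1 + 1 + 2 + 2 = 17.

17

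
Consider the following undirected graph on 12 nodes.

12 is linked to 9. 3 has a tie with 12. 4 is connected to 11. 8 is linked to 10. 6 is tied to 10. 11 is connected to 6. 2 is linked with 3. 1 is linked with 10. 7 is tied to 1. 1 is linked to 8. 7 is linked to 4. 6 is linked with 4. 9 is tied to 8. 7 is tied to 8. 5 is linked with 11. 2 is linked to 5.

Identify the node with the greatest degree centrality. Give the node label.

8

Degrees — 1:3, 2:2, 3:2, 4:3, 5:2, 6:3, 7:3, 8:4, 9:2, 10:3, 11:3, 12:2.
The maximum is 4, attained only by 8.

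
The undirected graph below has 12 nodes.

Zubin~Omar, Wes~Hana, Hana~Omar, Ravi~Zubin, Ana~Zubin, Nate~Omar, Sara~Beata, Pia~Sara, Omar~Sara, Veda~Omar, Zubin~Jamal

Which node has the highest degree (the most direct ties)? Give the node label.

Omar

Degrees — Ana:1, Beata:1, Hana:2, Jamal:1, Nate:1, Omar:5, Pia:1, Ravi:1, Sara:3, Veda:1, Wes:1, Zubin:4.
The maximum is 5, attained only by Omar.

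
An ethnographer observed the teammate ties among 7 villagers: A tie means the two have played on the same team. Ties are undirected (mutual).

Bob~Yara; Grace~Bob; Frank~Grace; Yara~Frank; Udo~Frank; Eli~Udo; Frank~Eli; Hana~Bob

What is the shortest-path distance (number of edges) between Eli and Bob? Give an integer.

One shortest route is Eli – Frank – Grace – Bob, which uses 3 edges, and at distance 2 from Eli we only reach {Grace, Yara}, which does not include Bob. So d(Eli,Bob) = 3.

3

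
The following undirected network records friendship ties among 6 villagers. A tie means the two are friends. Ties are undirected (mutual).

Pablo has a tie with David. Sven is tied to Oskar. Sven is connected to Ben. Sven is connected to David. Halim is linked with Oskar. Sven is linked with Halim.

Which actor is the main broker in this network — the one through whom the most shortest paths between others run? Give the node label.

Unnormalized betweenness of each node: Ben:0, David:4, Halim:0, Oskar:0, Pablo:0, Sven:8.
Sven has the largest value, 8, making it the main broker — the node through which the most shortest paths run.

Sven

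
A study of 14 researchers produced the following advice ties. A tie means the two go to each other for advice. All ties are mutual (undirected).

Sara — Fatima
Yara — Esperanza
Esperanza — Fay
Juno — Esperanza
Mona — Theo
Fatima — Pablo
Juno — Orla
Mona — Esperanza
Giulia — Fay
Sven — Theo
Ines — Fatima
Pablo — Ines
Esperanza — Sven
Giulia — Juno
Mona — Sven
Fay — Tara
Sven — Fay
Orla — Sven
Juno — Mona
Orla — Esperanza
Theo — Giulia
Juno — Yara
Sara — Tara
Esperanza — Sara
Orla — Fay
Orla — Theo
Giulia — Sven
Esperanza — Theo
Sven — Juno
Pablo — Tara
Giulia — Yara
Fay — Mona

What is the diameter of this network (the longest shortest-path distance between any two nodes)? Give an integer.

4

Eccentricity of each node (its greatest distance to any other): Esperanza:3, Fatima:4, Fay:3, Giulia:4, Ines:4, Juno:4, Mona:4, Orla:4, Pablo:4, Sara:3, Sven:4, Tara:3, Theo:4, Yara:4.
The maximum eccentricity is 4, realized for instance by the pair Mona–Ines via Mona – Esperanza – Sara – Fatima – Ines. So the diameter is 4.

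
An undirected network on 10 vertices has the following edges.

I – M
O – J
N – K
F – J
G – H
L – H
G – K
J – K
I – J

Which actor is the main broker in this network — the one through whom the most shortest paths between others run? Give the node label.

J

Unnormalized betweenness of each node: F:0, G:14, H:8, I:8, J:25, K:23, L:0, M:0, N:0, O:0.
J has the largest value, 25, making it the main broker — the node through which the most shortest paths run.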